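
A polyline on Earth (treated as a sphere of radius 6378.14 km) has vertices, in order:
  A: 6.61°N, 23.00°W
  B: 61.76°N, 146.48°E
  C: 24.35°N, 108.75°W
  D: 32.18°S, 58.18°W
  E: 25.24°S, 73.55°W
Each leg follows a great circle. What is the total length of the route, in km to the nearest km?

30717 km

Leg A→B: central angle 1.9398 rad, distance 12372.5 km.
Leg B→C: central angle 1.3147 rad, distance 8385.1 km.
Leg C→D: central angle 1.2972 rad, distance 8274.0 km.
Leg D→E: central angle 0.2642 rad, distance 1685.3 km.
Total: 12372.5 + 8385.1 + 8274.0 + 1685.3 ≈ 30717 km.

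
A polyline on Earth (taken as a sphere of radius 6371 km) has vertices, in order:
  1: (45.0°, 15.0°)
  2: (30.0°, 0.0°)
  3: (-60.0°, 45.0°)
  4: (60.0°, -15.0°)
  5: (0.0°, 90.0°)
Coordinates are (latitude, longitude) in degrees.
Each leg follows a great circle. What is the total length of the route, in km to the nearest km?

Leg 1→2: central angle 0.3330 rad, distance 2121.7 km.
Leg 2→3: central angle 1.6980 rad, distance 10817.7 km.
Leg 3→4: central angle 2.2459 rad, distance 14308.8 km.
Leg 4→5: central angle 1.7006 rad, distance 10834.3 km.
Total: 2121.7 + 10817.7 + 14308.8 + 10834.3 ≈ 38083 km.

38083 km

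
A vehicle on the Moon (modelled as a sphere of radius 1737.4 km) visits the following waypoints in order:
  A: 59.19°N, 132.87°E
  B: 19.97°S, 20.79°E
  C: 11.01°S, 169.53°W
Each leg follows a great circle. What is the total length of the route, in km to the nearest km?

8057 km

Leg A→B: central angle 2.0649 rad, distance 3587.6 km.
Leg B→C: central angle 2.5726 rad, distance 4469.6 km.
Total: 3587.6 + 4469.6 ≈ 8057 km.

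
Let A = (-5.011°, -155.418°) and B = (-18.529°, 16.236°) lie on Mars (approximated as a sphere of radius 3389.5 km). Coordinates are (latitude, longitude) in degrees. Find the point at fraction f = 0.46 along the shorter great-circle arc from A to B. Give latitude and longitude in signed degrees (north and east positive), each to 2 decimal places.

-66.93°, -103.31°

The central angle between A and B is δ = 2.7064 rad.
With f = 0.46, the slerp weights are sin((1−f)δ)/sin δ = 2.3577 and sin(fδ)/sin δ = 2.2471.
Weighted sum of the unit vectors: (2.3577)·(-0.9059,-0.4144,-0.0873) + (2.2471)·(0.9103,0.2651,-0.3178) = (-0.0902, -0.3813, -0.9200).
Converting back: φ = atan2(z, √(x²+y²)) = -66.93°, λ = atan2(y, x) = -103.31°.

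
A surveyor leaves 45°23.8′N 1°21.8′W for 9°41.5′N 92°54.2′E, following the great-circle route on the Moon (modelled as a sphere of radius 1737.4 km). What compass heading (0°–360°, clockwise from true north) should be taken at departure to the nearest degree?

80°

Δλ = 94.267° = 1.6453 rad.
y = sin Δλ · cos φ₂ = (0.9972)(0.9857) = 0.9830
x = cos φ₁ sin φ₂ − sin φ₁ cos φ₂ cos Δλ = (0.7022)(0.1683) − (0.7120)(0.9857)(-0.0744) = 0.1704
θ = atan2(y, x) = 80.16°, so the bearing is 80°.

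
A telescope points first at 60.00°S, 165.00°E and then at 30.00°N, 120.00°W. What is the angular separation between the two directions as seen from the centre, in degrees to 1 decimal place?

108.7°

Let φ₁ = -1.0472 rad, φ₂ = 0.5236 rad, and Δλ = 1.3090 rad.
Haversine: a = sin²(Δφ/2) + cos φ₁ cos φ₂ sin²(Δλ/2) = 0.5000 + (0.5000)(0.8660)(0.3706) = 0.66047.
Central angle c = 2·arcsin(√a) = 1.89752 rad.
So the angular separation is 108.7°.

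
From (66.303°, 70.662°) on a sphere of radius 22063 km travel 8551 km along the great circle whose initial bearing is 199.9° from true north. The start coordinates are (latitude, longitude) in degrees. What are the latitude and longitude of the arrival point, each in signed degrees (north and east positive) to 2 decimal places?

Angular distance δ = d/R = 8551/22063 = 0.38757 rad; initial bearing θ = 3.4889 rad.
sin φ₂ = sin φ₁ cos δ + cos φ₁ sin δ cos θ = (0.9157)(0.9258) + (0.4019)(0.3779)(-0.9403) = 0.7049, so φ₂ = 44.82°.
Δλ = atan2(sin θ sin δ cos φ₁, cos δ − sin φ₁ sin φ₂) = atan2(-0.0517, 0.2803) = -10.450°.
λ₂ = 70.662° − 10.450° = 60.21°.

44.82°, 60.21°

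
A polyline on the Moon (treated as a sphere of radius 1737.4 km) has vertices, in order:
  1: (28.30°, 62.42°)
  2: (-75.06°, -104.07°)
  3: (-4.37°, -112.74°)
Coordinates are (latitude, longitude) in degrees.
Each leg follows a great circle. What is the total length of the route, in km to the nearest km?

Leg 1→2: central angle 2.3169 rad, distance 4025.4 km.
Leg 2→3: central angle 1.2369 rad, distance 2149.0 km.
Total: 4025.4 + 2149.0 ≈ 6174 km.

6174 km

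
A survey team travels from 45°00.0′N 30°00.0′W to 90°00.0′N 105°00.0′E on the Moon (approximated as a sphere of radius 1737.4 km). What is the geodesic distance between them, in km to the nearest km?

With latitudes φ₁ = 45.000°, φ₂ = 90.000° and longitude difference Δλ = 135.000°:
cos c = sin φ₁ sin φ₂ + cos φ₁ cos φ₂ cos Δλ = (0.7071)(1.0000) + (0.7071)(0.0000)(-0.7071) = 0.70711,
so c = arccos(0.70711) = 0.78540 rad.
Distance = R·c = 1737.4 × 0.7854 ≈ 1365 km.

1365 km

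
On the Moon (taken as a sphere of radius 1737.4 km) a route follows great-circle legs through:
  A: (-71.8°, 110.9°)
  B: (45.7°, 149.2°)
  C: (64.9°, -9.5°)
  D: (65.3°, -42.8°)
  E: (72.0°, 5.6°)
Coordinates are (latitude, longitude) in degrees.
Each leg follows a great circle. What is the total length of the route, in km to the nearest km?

6696 km

Leg A→B: central angle 2.1045 rad, distance 3656.3 km.
Leg B→C: central angle 1.1895 rad, distance 2066.7 km.
Leg C→D: central angle 0.2420 rad, distance 420.4 km.
Leg D→E: central angle 0.3183 rad, distance 553.0 km.
Total: 3656.3 + 2066.7 + 420.4 + 553.0 ≈ 6696 km.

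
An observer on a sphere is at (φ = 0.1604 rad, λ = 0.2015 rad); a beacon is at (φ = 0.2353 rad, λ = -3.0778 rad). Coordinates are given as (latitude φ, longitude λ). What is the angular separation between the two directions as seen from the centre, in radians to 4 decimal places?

2.7229 rad

In radians: φ₁ = 0.1604, φ₂ = 0.2353, Δλ = 172.110° = 3.0039 rad.
Haversine: a = sin²(Δφ/2) + cos φ₁ cos φ₂ sin²(Δλ/2) = 0.0014 + (0.9872)(0.9724)(0.9953) = 0.95682.
Central angle c = 2·arcsin(√a) = 2.72294 rad.
So the angular separation is 2.7229 rad.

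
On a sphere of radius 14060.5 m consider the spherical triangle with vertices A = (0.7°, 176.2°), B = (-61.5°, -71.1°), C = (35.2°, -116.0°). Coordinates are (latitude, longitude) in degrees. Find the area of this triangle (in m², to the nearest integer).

Side lengths (central angles): a = 1.8033, b = 1.2495, c = 1.7669 rad; semiperimeter s = 2.4099.
By l'Huilier's theorem, tan(E/4) = √[tan(s/2) tan((s−a)/2) tan((s−b)/2) tan((s−c)/2)], giving spherical excess E = 1.5981 rad.
Area = E·R² = 1.5981 × (14060.5)² ≈ 315947123 m².

315947123 m²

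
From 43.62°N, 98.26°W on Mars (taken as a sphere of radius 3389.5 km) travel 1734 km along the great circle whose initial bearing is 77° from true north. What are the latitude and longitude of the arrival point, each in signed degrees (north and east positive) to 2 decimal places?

Angular distance δ = d/R = 1734/3389.5 = 0.51158 rad; initial bearing θ = 1.3439 rad.
sin φ₂ = sin φ₁ cos δ + cos φ₁ sin δ cos θ = (0.6899)(0.8720) + (0.7239)(0.4896)(0.2250) = 0.6813, so φ₂ = 42.94°.
Δλ = atan2(sin θ sin δ cos φ₁, cos δ − sin φ₁ sin φ₂) = atan2(0.3453, 0.4020) = 40.664°.
λ₂ = -98.260° + 40.664° = -57.60°.

42.94°, -57.60°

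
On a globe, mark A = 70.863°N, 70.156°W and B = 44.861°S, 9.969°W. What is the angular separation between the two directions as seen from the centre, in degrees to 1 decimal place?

123.4°

With latitudes φ₁ = 70.863°, φ₂ = -44.861° and longitude difference Δλ = 60.187°:
Haversine: a = sin²(Δφ/2) + cos φ₁ cos φ₂ sin²(Δλ/2) = 0.7170 + (0.3278)(0.7088)(0.2514) = 0.77544.
Central angle c = 2·arcsin(√a) = 2.15421 rad.
So the angular separation is 123.4°.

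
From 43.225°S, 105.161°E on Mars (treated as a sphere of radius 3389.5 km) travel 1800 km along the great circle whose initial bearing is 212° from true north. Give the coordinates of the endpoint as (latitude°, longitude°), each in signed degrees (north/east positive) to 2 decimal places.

Angular distance δ = d/R = 1800/3389.5 = 0.53105 rad; initial bearing θ = 3.7001 rad.
sin φ₂ = sin φ₁ cos δ + cos φ₁ sin δ cos θ = (-0.6849)(0.8623) + (0.7287)(0.5064)(-0.8480) = -0.9035, so φ₂ = -64.62°.
Δλ = atan2(sin θ sin δ cos φ₁, cos δ − sin φ₁ sin φ₂) = atan2(-0.1956, 0.2435) = -38.768°.
λ₂ = 105.161° − 38.768° = 66.39°.

-64.62°, 66.39°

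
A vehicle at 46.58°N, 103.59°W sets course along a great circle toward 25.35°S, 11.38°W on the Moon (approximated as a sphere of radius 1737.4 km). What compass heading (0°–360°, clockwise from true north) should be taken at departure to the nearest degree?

107°

Δλ = 92.210° = 1.6094 rad.
y = sin Δλ · cos φ₂ = (0.9993)(0.9037) = 0.9030
x = cos φ₁ sin φ₂ − sin φ₁ cos φ₂ cos Δλ = (0.6873)(-0.4281) − (0.7263)(0.9037)(-0.0386) = -0.2690
θ = atan2(y, x) = 106.59°, so the bearing is 107°.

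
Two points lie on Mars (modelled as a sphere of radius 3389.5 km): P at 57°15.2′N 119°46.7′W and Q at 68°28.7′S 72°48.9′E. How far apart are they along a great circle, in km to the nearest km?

In radians: φ₁ = 0.9993, φ₂ = -1.1952, Δλ = -167.407° = -2.9218 rad.
cos c = sin φ₁ sin φ₂ + cos φ₁ cos φ₂ cos Δλ = (0.8411)(-0.9303) + (0.5409)(0.3669)(-0.9759) = -0.97610,
so c = arccos(-0.97610) = 2.92251 rad.
Distance = R·c = 3389.5 × 2.9225 ≈ 9906 km.

9906 km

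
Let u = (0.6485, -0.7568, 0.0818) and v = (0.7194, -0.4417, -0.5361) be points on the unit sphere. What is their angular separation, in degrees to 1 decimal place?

40.8°

u·v = 0.7570; |u| = 1.0000, |v| = 1.0000.
cos θ = (u·v)/(|u||v|) = 0.7569, so θ = 40.8°.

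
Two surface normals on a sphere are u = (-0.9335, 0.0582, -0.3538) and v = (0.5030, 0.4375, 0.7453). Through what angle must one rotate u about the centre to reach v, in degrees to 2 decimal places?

u·v = -0.7078; |u| = 1.0000, |v| = 0.9999.
cos θ = (u·v)/(|u||v|) = -0.7078, so θ = 135.06°.

135.06°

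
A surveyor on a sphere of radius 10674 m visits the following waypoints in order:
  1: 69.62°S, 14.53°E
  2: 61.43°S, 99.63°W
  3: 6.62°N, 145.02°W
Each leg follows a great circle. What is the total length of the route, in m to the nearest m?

Leg 1→2: central angle 0.7150 rad, distance 7631.9 m.
Leg 2→3: central angle 1.3363 rad, distance 14263.5 m.
Total: 7631.9 + 14263.5 ≈ 21895 m.

21895 m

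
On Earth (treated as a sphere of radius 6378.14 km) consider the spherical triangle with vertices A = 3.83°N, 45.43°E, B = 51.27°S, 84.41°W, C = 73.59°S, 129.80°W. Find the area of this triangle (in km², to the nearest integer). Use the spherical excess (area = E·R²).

Side lengths (central angles): a = 0.5106, b = 1.9230, c = 2.0398 rad; semiperimeter s = 2.2367.
By l'Huilier's theorem, tan(E/4) = √[tan(s/2) tan((s−a)/2) tan((s−b)/2) tan((s−c)/2)], giving spherical excess E = 0.7657 rad.
Area = E·R² = 0.7657 × (6378.14)² ≈ 31149523 km².

31149523 km²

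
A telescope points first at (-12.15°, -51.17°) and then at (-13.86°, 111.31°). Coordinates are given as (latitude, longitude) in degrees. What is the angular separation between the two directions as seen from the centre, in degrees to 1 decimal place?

148.7°

With latitudes φ₁ = -12.150°, φ₂ = -13.860° and longitude difference Δλ = 162.480°:
Haversine: a = sin²(Δφ/2) + cos φ₁ cos φ₂ sin²(Δλ/2) = 0.0002 + (0.9776)(0.9709)(0.9768) = 0.92734.
Central angle c = 2·arcsin(√a) = 2.59575 rad.
So the angular separation is 148.7°.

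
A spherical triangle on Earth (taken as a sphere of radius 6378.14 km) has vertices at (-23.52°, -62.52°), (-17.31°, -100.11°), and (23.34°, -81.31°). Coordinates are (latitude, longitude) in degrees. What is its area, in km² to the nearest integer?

10360092 km²

Side lengths (central angles): a = 0.7785, b = 0.8777, c = 0.6225 rad; semiperimeter s = 1.1394.
By l'Huilier's theorem, tan(E/4) = √[tan(s/2) tan((s−a)/2) tan((s−b)/2) tan((s−c)/2)], giving spherical excess E = 0.2547 rad.
Area = E·R² = 0.2547 × (6378.14)² ≈ 10360092 km².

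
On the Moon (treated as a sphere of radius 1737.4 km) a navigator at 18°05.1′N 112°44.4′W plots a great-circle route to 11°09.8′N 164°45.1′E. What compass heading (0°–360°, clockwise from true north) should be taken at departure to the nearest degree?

Δλ = -82.508° = -1.4400 rad.
y = sin Δλ · cos φ₂ = (-0.9915)(0.9811) = -0.9727
x = cos φ₁ sin φ₂ − sin φ₁ cos φ₂ cos Δλ = (0.9506)(0.1936) − (0.3104)(0.9811)(0.1304) = 0.1443
θ = atan2(y, x) = -81.56°; adding 360° gives 278°.

278°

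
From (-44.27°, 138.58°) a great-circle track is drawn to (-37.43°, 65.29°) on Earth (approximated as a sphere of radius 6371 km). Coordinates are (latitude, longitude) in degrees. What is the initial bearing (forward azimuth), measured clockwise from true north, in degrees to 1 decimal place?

250.1°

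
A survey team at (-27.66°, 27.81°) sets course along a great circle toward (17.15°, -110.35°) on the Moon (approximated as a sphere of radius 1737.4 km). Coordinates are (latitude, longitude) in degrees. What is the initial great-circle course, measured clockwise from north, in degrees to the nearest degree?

264°

Δλ = -138.160° = -2.4113 rad.
y = sin Δλ · cos φ₂ = (-0.6671)(0.9555) = -0.6374
x = cos φ₁ sin φ₂ − sin φ₁ cos φ₂ cos Δλ = (0.8857)(0.2949) − (-0.4642)(0.9555)(-0.7450) = -0.0693
θ = atan2(y, x) = -96.20°; adding 360° gives 264°.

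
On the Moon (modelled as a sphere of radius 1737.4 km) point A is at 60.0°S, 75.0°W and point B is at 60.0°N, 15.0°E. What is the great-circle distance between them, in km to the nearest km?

Let φ₁ = -1.0472 rad, φ₂ = 1.0472 rad, and Δλ = 1.5708 rad.
cos c = sin φ₁ sin φ₂ + cos φ₁ cos φ₂ cos Δλ = (-0.8660)(0.8660) + (0.5000)(0.5000)(0.0000) = -0.75000,
so c = arccos(-0.75000) = 2.41886 rad.
Distance = R·c = 1737.4 × 2.4189 ≈ 4203 km.

4203 km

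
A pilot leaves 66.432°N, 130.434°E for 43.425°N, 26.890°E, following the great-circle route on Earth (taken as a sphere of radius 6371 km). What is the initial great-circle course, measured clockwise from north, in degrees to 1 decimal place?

With φ₁ = 1.1595, φ₂ = 0.7579, Δλ = -1.8072 rad, the forward-azimuth formula gives
θ = atan2( sin Δλ cos φ₂ , cos φ₁ sin φ₂ − sin φ₁ cos φ₂ cos Δλ ) = atan2(-0.7061, 0.4307) = -58.61°.
Adding 360° brings this into [0°, 360°): 301.4°.

301.4°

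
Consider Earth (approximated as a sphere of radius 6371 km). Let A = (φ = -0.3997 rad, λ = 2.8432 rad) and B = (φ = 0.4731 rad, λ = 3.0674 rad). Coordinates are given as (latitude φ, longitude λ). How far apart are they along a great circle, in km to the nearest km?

With latitudes φ₁ = -22.901°, φ₂ = 27.107° and longitude difference Δλ = 12.846°:
cos c = sin φ₁ sin φ₂ + cos φ₁ cos φ₂ cos Δλ = (-0.3891)(0.4556) + (0.9212)(0.8902)(0.9750) = 0.62216,
so c = arccos(0.62216) = 0.89930 rad.
Distance = R·c = 6371 × 0.8993 ≈ 5729 km.

5729 km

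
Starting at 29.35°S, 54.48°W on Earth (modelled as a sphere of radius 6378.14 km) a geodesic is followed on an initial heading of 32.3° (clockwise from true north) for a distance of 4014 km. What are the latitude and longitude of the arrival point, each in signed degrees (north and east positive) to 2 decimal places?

Angular distance δ = d/R = 4014/6378.14 = 0.62934 rad; initial bearing θ = 0.5637 rad.
sin φ₂ = sin φ₁ cos δ + cos φ₁ sin δ cos θ = (-0.4901)(0.8084) + (0.8716)(0.5886)(0.8453) = 0.0374, so φ₂ = 2.14°.
Δλ = atan2(sin θ sin δ cos φ₁, cos δ − sin φ₁ sin φ₂) = atan2(0.2742, 0.8268) = 18.345°.
λ₂ = -54.480° + 18.345° = -36.13°.

2.14°, -36.13°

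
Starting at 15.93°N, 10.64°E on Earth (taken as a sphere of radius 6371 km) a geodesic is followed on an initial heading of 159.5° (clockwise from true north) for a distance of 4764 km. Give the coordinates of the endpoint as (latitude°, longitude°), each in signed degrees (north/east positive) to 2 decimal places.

-24.28°, 25.78°

Angular distance δ = d/R = 4764/6371 = 0.74776 rad; initial bearing θ = 2.7838 rad.
sin φ₂ = sin φ₁ cos δ + cos φ₁ sin δ cos θ = (0.2745)(0.7332) + (0.9616)(0.6800)(-0.9367) = -0.4112, so φ₂ = -24.28°.
Δλ = atan2(sin θ sin δ cos φ₁, cos δ − sin φ₁ sin φ₂) = atan2(0.2290, 0.8461) = 15.145°.
λ₂ = 10.640° + 15.145° = 25.78°.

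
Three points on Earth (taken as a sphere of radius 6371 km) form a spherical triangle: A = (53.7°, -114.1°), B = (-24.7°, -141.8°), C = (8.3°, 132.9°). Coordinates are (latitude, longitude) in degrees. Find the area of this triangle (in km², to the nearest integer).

61483693 km²

Side lengths (central angles): a = 1.5575, b = 1.6836, c = 1.4309 rad; semiperimeter s = 2.3360.
By l'Huilier's theorem, tan(E/4) = √[tan(s/2) tan((s−a)/2) tan((s−b)/2) tan((s−c)/2)], giving spherical excess E = 1.5148 rad.
Area = E·R² = 1.5148 × (6371)² ≈ 61483693 km².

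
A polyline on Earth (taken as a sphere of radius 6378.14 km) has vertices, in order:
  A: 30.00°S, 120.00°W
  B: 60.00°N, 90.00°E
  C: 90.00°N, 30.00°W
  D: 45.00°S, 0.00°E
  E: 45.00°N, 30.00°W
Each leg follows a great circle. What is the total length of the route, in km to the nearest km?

44833 km

Leg A→B: central angle 2.5116 rad, distance 16019.1 km.
Leg B→C: central angle 0.5236 rad, distance 3339.6 km.
Leg C→D: central angle 2.3562 rad, distance 15028.1 km.
Leg D→E: central angle 1.6378 rad, distance 10446.3 km.
Total: 16019.1 + 3339.6 + 15028.1 + 10446.3 ≈ 44833 km.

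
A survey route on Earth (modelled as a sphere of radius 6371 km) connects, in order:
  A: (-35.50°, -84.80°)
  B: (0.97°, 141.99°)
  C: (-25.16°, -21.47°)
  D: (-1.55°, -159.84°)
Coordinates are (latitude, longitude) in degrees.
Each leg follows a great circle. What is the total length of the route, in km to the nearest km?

Leg A→B: central angle 2.1738 rad, distance 13849.6 km.
Leg B→C: central angle 2.6357 rad, distance 16792.1 km.
Leg C→D: central angle 2.2980 rad, distance 14640.6 km.
Total: 13849.6 + 16792.1 + 14640.6 ≈ 45282 km.

45282 km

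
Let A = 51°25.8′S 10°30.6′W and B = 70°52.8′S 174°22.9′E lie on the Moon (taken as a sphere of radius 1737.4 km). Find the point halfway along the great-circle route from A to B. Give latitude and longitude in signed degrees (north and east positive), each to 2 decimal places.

-80.19°, -15.88°

Central angle δ = 1.0060 rad. Interpolating on the sphere with fraction f = 0.5:
P = [sin((1−f)δ)·A + sin(fδ)·B] / sin δ = 0.5707·A + 0.5707·B in Cartesian coordinates,
giving P = (0.1638, -0.0466, -0.9854), i.e. latitude -80.19°, longitude -15.88°.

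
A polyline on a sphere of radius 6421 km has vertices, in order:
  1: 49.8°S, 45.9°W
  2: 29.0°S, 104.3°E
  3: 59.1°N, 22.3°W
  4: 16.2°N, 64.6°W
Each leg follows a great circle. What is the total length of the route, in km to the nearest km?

Leg 1→2: central angle 1.6907 rad, distance 10855.8 km.
Leg 2→3: central angle 2.3237 rad, distance 14920.8 km.
Leg 3→4: central angle 0.9221 rad, distance 5920.9 km.
Total: 10855.8 + 14920.8 + 5920.9 ≈ 31697 km.

31697 km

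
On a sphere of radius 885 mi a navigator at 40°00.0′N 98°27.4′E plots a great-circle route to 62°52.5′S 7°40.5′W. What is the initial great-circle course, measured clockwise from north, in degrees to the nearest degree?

216°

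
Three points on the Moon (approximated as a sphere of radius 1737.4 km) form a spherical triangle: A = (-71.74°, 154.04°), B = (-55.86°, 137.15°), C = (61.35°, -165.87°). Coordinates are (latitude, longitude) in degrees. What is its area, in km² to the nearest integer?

1608086 km²

Side lengths (central angles): a = 2.1892, b = 2.3724, c = 0.3036 rad; semiperimeter s = 2.4326.
By l'Huilier's theorem, tan(E/4) = √[tan(s/2) tan((s−a)/2) tan((s−b)/2) tan((s−c)/2)], giving spherical excess E = 0.5327 rad.
Area = E·R² = 0.5327 × (1737.4)² ≈ 1608086 km².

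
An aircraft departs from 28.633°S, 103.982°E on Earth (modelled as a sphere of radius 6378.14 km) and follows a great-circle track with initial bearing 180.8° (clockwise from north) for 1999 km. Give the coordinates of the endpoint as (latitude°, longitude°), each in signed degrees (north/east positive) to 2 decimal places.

-46.59°, 103.62°

Angular distance δ = d/R = 1999/6378.14 = 0.31341 rad; initial bearing θ = 3.1556 rad.
sin φ₂ = sin φ₁ cos δ + cos φ₁ sin δ cos θ = (-0.4792)(0.9513) + (0.8777)(0.3083)(-0.9999) = -0.7264, so φ₂ = -46.59°.
Δλ = atan2(sin θ sin δ cos φ₁, cos δ − sin φ₁ sin φ₂) = atan2(-0.0038, 0.6032) = -0.359°.
λ₂ = 103.982° − 0.359° = 103.62°.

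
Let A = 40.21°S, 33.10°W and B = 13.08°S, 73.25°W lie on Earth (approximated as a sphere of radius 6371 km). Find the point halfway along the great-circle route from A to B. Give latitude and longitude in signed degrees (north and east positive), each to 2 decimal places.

Central angle δ = 0.7746 rad. Interpolating on the sphere with fraction f = 0.5:
P = [sin((1−f)δ)·A + sin(fδ)·B] / sin δ = 0.5400·A + 0.5400·B in Cartesian coordinates,
giving P = (0.4971, -0.7289, -0.4708), i.e. latitude -28.09°, longitude -55.71°.

-28.09°, -55.71°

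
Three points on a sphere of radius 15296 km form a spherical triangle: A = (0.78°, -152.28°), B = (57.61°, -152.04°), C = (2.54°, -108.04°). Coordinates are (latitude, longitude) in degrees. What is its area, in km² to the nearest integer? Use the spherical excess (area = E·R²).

100078386 km²

Side lengths (central angles): a = 1.1347, b = 0.7724, c = 0.9919 rad; semiperimeter s = 1.4495.
By l'Huilier's theorem, tan(E/4) = √[tan(s/2) tan((s−a)/2) tan((s−b)/2) tan((s−c)/2)], giving spherical excess E = 0.4277 rad.
Area = E·R² = 0.4277 × (15296)² ≈ 100078386 km².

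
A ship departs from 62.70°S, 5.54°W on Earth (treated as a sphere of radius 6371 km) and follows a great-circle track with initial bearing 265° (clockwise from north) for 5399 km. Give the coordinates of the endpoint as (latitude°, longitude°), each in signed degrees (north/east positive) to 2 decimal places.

Angular distance δ = d/R = 5399/6371 = 0.84743 rad; initial bearing θ = 4.6251 rad.
sin φ₂ = sin φ₁ cos δ + cos φ₁ sin δ cos θ = (-0.8886)(0.6619) + (0.4586)(0.7496)(-0.0872) = -0.6181, so φ₂ = -38.18°.
Δλ = atan2(sin θ sin δ cos φ₁, cos δ − sin φ₁ sin φ₂) = atan2(-0.3425, 0.1126) = -71.799°.
λ₂ = -5.540° − 71.799° = -77.34°.

-38.18°, -77.34°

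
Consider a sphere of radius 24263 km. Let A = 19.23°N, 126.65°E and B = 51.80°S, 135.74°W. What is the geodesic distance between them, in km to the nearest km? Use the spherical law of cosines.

46430 km

With latitudes φ₁ = 19.230°, φ₂ = -51.800° and longitude difference Δλ = 97.610°:
cos c = sin φ₁ sin φ₂ + cos φ₁ cos φ₂ cos Δλ = (0.3294)(-0.7859) + (0.9442)(0.6184)(-0.1324) = -0.33616,
so c = arccos(-0.33616) = 1.91363 rad.
Distance = R·c = 24263 × 1.9136 ≈ 46430 km.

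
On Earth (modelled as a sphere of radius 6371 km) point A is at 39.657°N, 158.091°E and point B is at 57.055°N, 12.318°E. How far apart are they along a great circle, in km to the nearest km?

8794 km

In radians: φ₁ = 0.6921, φ₂ = 0.9958, Δλ = -145.773° = -2.5442 rad.
cos c = sin φ₁ sin φ₂ + cos φ₁ cos φ₂ cos Δλ = (0.6382)(0.8392) + (0.7699)(0.5438)(-0.8268) = 0.18939,
so c = arccos(0.18939) = 1.38026 rad.
Distance = R·c = 6371 × 1.3803 ≈ 8794 km.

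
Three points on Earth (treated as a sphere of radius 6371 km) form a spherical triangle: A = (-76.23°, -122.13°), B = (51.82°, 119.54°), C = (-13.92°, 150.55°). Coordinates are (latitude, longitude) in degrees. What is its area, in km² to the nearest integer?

9618850 km²

Side lengths (central angles): a = 1.2397, b = 1.3238, c = 2.5558 rad; semiperimeter s = 2.5597.
By l'Huilier's theorem, tan(E/4) = √[tan(s/2) tan((s−a)/2) tan((s−b)/2) tan((s−c)/2)], giving spherical excess E = 0.2370 rad.
Area = E·R² = 0.2370 × (6371)² ≈ 9618850 km².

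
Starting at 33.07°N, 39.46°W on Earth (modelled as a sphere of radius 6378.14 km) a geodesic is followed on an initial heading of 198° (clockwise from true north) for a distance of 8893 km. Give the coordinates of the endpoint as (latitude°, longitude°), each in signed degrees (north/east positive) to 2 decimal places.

-43.53°, -64.27°

Angular distance δ = d/R = 8893/6378.14 = 1.39429 rad; initial bearing θ = 3.4558 rad.
sin φ₂ = sin φ₁ cos δ + cos φ₁ sin δ cos θ = (0.5457)(0.1756) + (0.8380)(0.9845)(-0.9511) = -0.6888, so φ₂ = -43.53°.
Δλ = atan2(sin θ sin δ cos φ₁, cos δ − sin φ₁ sin φ₂) = atan2(-0.2549, 0.5514) = -24.811°.
λ₂ = -39.460° − 24.811° = -64.27°.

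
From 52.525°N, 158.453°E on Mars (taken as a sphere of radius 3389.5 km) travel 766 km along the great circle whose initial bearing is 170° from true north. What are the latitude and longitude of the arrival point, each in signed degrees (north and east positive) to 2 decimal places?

39.73°, 161.35°

Angular distance δ = d/R = 766/3389.5 = 0.22599 rad; initial bearing θ = 2.9671 rad.
sin φ₂ = sin φ₁ cos δ + cos φ₁ sin δ cos θ = (0.7936)(0.9746) + (0.6084)(0.2241)(-0.9848) = 0.6392, so φ₂ = 39.73°.
Δλ = atan2(sin θ sin δ cos φ₁, cos δ − sin φ₁ sin φ₂) = atan2(0.0237, 0.4673) = 2.900°.
λ₂ = 158.453° + 2.900° = 161.35°.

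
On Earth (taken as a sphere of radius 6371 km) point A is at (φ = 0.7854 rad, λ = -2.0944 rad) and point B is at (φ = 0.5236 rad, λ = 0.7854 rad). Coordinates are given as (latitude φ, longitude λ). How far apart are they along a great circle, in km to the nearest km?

11538 km

With latitudes φ₁ = 45.000°, φ₂ = 30.000° and longitude difference Δλ = 165.000°:
cos c = sin φ₁ sin φ₂ + cos φ₁ cos φ₂ cos Δλ = (0.7071)(0.5000) + (0.7071)(0.8660)(-0.9659) = -0.23795,
so c = arccos(-0.23795) = 1.81105 rad.
Distance = R·c = 6371 × 1.8111 ≈ 11538 km.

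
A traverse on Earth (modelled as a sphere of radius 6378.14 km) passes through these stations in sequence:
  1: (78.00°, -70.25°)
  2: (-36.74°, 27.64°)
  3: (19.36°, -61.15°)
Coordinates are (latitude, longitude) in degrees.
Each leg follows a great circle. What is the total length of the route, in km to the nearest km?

Leg 1→2: central angle 2.2243 rad, distance 14187.0 km.
Leg 2→3: central angle 1.7542 rad, distance 11188.3 km.
Total: 14187.0 + 11188.3 ≈ 25375 km.

25375 km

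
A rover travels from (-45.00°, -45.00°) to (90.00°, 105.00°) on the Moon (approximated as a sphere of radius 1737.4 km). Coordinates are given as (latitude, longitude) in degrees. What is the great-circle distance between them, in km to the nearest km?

Let φ₁ = -0.7854 rad, φ₂ = 1.5708 rad, and Δλ = 2.6180 rad.
Haversine: a = sin²(Δφ/2) + cos φ₁ cos φ₂ sin²(Δλ/2) = 0.8536 + (0.7071)(0.0000)(0.9330) = 0.85355.
Central angle c = 2·arcsin(√a) = 2.35619 rad.
Distance = R·c = 1737.4 × 2.3562 ≈ 4094 km.

4094 km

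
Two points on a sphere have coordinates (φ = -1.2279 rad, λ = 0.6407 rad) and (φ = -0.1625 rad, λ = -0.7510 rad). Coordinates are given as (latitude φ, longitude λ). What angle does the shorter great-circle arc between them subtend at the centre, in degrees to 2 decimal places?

77.79°

With latitudes φ₁ = -70.353°, φ₂ = -9.311° and longitude difference Δλ = -79.739°:
cos c = sin φ₁ sin φ₂ + cos φ₁ cos φ₂ cos Δλ = (-0.9418)(-0.1618) + (0.3362)(0.9868)(0.1781) = 0.21147,
so c = arccos(0.21147) = 1.35772 rad.
So the angular separation is 77.79°.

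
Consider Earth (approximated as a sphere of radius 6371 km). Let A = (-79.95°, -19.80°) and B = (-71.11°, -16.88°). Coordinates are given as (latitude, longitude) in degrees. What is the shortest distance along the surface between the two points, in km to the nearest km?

In radians: φ₁ = -1.3954, φ₂ = -1.2411, Δλ = 2.920° = 0.0510 rad.
cos c = sin φ₁ sin φ₂ + cos φ₁ cos φ₂ cos Δλ = (-0.9847)(-0.9461) + (0.1745)(0.3238)(0.9987) = 0.98805,
so c = arccos(0.98805) = 0.15476 rad.
Distance = R·c = 6371 × 0.1548 ≈ 986 km.

986 km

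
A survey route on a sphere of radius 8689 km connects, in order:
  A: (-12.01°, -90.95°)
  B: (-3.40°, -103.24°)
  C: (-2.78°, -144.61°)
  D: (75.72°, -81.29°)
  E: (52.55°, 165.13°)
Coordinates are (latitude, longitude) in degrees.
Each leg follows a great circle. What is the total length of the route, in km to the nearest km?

28417 km

Leg A→B: central angle 0.2601 rad, distance 2260.4 km.
Leg B→C: central angle 0.7210 rad, distance 6265.0 km.
Leg C→D: central angle 1.5071 rad, distance 13095.5 km.
Leg D→E: central angle 0.7822 rad, distance 6796.6 km.
Total: 2260.4 + 6265.0 + 13095.5 + 6796.6 ≈ 28417 km.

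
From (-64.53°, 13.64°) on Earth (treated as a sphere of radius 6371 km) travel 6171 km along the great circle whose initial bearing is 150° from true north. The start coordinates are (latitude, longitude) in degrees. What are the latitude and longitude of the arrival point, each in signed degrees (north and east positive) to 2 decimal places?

Angular distance δ = d/R = 6171/6371 = 0.96861 rad; initial bearing θ = 2.6180 rad.
sin φ₂ = sin φ₁ cos δ + cos φ₁ sin δ cos θ = (-0.9028)(0.5664) + (0.4300)(0.8241)(-0.8660) = -0.8183, so φ₂ = -54.92°.
Δλ = atan2(sin θ sin δ cos φ₁, cos δ − sin φ₁ sin φ₂) = atan2(0.1772, -0.1723) = 134.202°.
λ₂ = 13.640° + 134.202° = 147.84°.

-54.92°, 147.84°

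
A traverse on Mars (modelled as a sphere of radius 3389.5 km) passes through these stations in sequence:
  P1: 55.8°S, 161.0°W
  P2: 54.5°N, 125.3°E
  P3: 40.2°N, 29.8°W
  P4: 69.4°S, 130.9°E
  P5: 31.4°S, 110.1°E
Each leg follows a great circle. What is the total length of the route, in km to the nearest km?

23507 km

Leg P1→P2: central angle 2.1916 rad, distance 7428.6 km.
Leg P2→P3: central angle 1.4473 rad, distance 4905.7 km.
Leg P3→P4: central angle 2.6018 rad, distance 8818.8 km.
Leg P4→P5: central angle 0.6944 rad, distance 2353.7 km.
Total: 7428.6 + 4905.7 + 8818.8 + 2353.7 ≈ 23507 km.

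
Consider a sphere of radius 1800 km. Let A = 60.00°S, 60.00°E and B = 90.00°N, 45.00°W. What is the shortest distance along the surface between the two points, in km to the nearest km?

4712 km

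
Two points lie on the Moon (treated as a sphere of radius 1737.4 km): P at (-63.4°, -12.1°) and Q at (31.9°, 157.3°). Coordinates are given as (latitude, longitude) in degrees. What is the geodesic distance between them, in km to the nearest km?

Let φ₁ = -1.1065 rad, φ₂ = 0.5568 rad, and Δλ = 2.9566 rad.
cos c = sin φ₁ sin φ₂ + cos φ₁ cos φ₂ cos Δλ = (-0.8942)(0.5284) + (0.4478)(0.8490)(-0.9829) = -0.84615,
so c = arccos(-0.84615) = 2.57952 rad.
Distance = R·c = 1737.4 × 2.5795 ≈ 4482 km.

4482 km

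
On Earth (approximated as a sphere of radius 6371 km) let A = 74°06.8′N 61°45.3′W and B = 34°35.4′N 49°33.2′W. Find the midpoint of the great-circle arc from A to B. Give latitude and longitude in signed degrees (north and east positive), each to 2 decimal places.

54.47°, -52.59°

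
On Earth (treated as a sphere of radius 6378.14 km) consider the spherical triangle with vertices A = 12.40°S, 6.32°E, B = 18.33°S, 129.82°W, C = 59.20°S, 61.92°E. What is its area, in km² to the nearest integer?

Side lengths (central angles): a = 1.7780, b = 1.0849, c = 2.2155 rad; semiperimeter s = 2.5392.
By l'Huilier's theorem, tan(E/4) = √[tan(s/2) tan((s−a)/2) tan((s−b)/2) tan((s−c)/2)], giving spherical excess E = 1.6332 rad.
Area = E·R² = 1.6332 × (6378.14)² ≈ 66438564 km².

66438564 km²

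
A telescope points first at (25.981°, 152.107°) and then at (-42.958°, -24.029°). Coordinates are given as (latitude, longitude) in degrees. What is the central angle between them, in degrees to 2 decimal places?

Let φ₁ = 0.4535 rad, φ₂ = -0.7498 rad, and Δλ = -3.0742 rad.
Haversine: a = sin²(Δφ/2) + cos φ₁ cos φ₂ sin²(Δλ/2) = 0.3203 + (0.8989)(0.7319)(0.9989) = 0.97746.
Central angle c = 2·arcsin(√a) = 2.84021 rad.
So the angular separation is 162.73°.

162.73°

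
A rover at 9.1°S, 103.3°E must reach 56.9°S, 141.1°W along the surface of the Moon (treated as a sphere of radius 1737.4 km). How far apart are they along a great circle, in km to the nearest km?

In radians: φ₁ = -0.1588, φ₂ = -0.9931, Δλ = 115.600° = 2.0176 rad.
cos c = sin φ₁ sin φ₂ + cos φ₁ cos φ₂ cos Δλ = (-0.1582)(-0.8377) + (0.9874)(0.5461)(-0.4321) = -0.10050,
so c = arccos(-0.10050) = 1.67147 rad.
Distance = R·c = 1737.4 × 1.6715 ≈ 2904 km.

2904 km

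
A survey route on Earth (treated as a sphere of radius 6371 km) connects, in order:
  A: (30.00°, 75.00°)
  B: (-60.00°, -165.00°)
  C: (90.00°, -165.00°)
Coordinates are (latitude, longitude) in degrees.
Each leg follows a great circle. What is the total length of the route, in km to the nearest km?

31191 km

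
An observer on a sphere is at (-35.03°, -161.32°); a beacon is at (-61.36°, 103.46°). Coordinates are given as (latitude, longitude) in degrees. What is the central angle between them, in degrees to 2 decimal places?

With latitudes φ₁ = -35.030°, φ₂ = -61.360° and longitude difference Δλ = -95.220°:
cos c = sin φ₁ sin φ₂ + cos φ₁ cos φ₂ cos Δλ = (-0.5740)(-0.8776) + (0.8189)(0.4793)(-0.0910) = 0.46807,
so c = arccos(0.46807) = 1.08369 rad.
So the angular separation is 62.09°.

62.09°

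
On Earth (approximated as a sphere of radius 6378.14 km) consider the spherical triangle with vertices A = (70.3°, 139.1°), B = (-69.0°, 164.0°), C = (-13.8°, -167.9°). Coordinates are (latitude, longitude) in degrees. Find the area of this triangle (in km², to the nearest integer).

39470709 km²

Side lengths (central angles): a = 1.0126, b = 1.5984, c = 2.4486 rad; semiperimeter s = 2.5298.
By l'Huilier's theorem, tan(E/4) = √[tan(s/2) tan((s−a)/2) tan((s−b)/2) tan((s−c)/2)], giving spherical excess E = 0.9703 rad.
Area = E·R² = 0.9703 × (6378.14)² ≈ 39470709 km².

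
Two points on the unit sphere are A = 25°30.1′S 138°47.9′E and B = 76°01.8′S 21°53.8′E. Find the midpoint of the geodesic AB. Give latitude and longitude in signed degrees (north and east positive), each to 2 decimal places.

-59.60°, 123.62°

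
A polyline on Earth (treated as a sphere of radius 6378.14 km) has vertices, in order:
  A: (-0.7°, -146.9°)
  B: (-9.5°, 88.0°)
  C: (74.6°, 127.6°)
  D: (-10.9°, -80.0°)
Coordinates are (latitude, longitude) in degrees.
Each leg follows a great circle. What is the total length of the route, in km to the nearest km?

36332 km

Leg A→B: central angle 2.1713 rad, distance 13848.9 km.
Leg B→C: central angle 1.5281 rad, distance 9746.4 km.
Leg C→D: central angle 1.9970 rad, distance 12737.0 km.
Total: 13848.9 + 9746.4 + 12737.0 ≈ 36332 km.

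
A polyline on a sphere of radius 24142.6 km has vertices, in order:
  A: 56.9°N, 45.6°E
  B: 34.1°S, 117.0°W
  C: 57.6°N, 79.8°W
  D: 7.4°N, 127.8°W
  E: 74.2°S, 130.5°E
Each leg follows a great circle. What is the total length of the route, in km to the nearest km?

Leg A→B: central angle 2.6933 rad, distance 65022.3 km.
Leg B→C: central angle 1.6910 rad, distance 40825.9 km.
Leg C→D: central angle 1.0880 rad, distance 26266.1 km.
Leg D→E: central angle 1.7504 rad, distance 42260.3 km.
Total: 65022.3 + 40825.9 + 26266.1 + 42260.3 ≈ 174375 km.

174375 km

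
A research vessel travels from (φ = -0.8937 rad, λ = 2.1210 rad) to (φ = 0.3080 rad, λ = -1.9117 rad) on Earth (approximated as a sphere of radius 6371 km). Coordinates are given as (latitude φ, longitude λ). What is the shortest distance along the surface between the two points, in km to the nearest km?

14200 km

Let φ₁ = -0.8937 rad, φ₂ = 0.3080 rad, and Δλ = 2.2505 rad.
cos c = sin φ₁ sin φ₂ + cos φ₁ cos φ₂ cos Δλ = (-0.7794)(0.3032) + (0.6265)(0.9529)(-0.6286) = -0.61155,
so c = arccos(-0.61155) = 2.22882 rad.
Distance = R·c = 6371 × 2.2288 ≈ 14200 km.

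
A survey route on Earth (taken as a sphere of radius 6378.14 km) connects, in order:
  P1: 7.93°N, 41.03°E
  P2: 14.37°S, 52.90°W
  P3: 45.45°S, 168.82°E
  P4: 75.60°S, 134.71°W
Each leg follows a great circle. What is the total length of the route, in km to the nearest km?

27068 km

Leg P1→P2: central angle 1.6710 rad, distance 10657.6 km.
Leg P2→P3: central angle 1.9075 rad, distance 12166.3 km.
Leg P3→P4: central angle 0.6655 rad, distance 4244.5 km.
Total: 10657.6 + 12166.3 + 4244.5 ≈ 27068 km.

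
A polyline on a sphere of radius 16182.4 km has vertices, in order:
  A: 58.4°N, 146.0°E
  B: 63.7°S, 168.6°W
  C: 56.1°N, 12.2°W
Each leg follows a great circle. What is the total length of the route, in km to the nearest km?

Leg A→B: central angle 2.2150 rad, distance 35843.7 km.
Leg B→C: central angle 2.8983 rad, distance 46901.2 km.
Total: 35843.7 + 46901.2 ≈ 82745 km.

82745 km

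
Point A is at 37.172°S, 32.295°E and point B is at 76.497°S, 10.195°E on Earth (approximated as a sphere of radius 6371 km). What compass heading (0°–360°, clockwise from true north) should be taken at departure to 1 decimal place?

Δλ = -22.100° = -0.3857 rad.
y = sin Δλ · cos φ₂ = (-0.3762)(0.2335) = -0.0878
x = cos φ₁ sin φ₂ − sin φ₁ cos φ₂ cos Δλ = (0.7968)(-0.9724) − (-0.6042)(0.2335)(0.9265) = -0.6441
θ = atan2(y, x) = -172.23°; adding 360° gives 187.8°.

187.8°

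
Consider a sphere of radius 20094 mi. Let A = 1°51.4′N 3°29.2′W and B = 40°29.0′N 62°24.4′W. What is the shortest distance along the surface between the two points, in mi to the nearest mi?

22998 mi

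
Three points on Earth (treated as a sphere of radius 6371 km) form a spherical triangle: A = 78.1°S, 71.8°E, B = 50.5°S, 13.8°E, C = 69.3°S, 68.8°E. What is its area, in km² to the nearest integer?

1752759 km²

Side lengths (central angles): a = 0.5533, b = 0.1542, c = 0.6014 rad; semiperimeter s = 0.6545.
By l'Huilier's theorem, tan(E/4) = √[tan(s/2) tan((s−a)/2) tan((s−b)/2) tan((s−c)/2)], giving spherical excess E = 0.0432 rad.
Area = E·R² = 0.0432 × (6371)² ≈ 1752759 km².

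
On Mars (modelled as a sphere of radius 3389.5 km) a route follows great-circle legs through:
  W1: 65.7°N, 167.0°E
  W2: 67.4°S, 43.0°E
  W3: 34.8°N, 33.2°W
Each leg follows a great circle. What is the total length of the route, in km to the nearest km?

Leg W1→W2: central angle 2.7648 rad, distance 9371.3 km.
Leg W2→W3: central angle 2.0394 rad, distance 6912.5 km.
Total: 9371.3 + 6912.5 ≈ 16284 km.

16284 km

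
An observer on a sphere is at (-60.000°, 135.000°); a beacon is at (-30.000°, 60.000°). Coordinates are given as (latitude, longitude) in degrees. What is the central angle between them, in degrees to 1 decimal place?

Let φ₁ = -1.0472 rad, φ₂ = -0.5236 rad, and Δλ = -1.3090 rad.
cos c = sin φ₁ sin φ₂ + cos φ₁ cos φ₂ cos Δλ = (-0.8660)(-0.5000) + (0.5000)(0.8660)(0.2588) = 0.54508,
so c = arccos(0.54508) = 0.99431 rad.
So the angular separation is 57.0°.

57.0°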